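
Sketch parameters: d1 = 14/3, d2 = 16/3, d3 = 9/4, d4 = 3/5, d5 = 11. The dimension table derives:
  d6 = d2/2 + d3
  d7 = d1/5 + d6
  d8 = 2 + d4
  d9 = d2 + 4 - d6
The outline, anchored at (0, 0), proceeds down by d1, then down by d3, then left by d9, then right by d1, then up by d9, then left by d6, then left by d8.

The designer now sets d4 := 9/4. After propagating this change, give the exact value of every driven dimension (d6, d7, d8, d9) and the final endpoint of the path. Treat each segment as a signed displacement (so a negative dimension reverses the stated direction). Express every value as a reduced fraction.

Apply edit: d4 := 9/4
  d6 = d2/2 + d3 = 59/12
  d7 = d1/5 + d6 = 117/20
  d8 = 2 + d4 = 17/4
  d9 = d2 + 4 - d6 = 53/12
Walk from origin (0, 0):
  seg 1: down by d1 = 14/3 → (0, -14/3)
  seg 2: down by d3 = 9/4 → (0, -83/12)
  seg 3: left by d9 = 53/12 → (-53/12, -83/12)
  seg 4: right by d1 = 14/3 → (1/4, -83/12)
  seg 5: up by d9 = 53/12 → (1/4, -5/2)
  seg 6: left by d6 = 59/12 → (-14/3, -5/2)
  seg 7: left by d8 = 17/4 → (-107/12, -5/2)

d6 = 59/12
d7 = 117/20
d8 = 17/4
d9 = 53/12
endpoint = (-107/12, -5/2)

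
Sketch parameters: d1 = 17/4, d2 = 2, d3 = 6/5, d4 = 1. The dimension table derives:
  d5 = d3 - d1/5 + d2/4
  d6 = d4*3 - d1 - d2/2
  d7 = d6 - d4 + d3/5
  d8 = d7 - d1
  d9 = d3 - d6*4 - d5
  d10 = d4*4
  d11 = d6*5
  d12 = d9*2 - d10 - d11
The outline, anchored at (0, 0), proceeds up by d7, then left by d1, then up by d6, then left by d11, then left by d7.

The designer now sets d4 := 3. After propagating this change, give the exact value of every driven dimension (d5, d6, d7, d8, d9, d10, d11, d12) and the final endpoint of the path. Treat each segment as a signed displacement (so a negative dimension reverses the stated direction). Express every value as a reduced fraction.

d5 = 17/20
d6 = 15/4
d7 = 99/100
d8 = -163/50
d9 = -293/20
d10 = 12
d11 = 75/4
d12 = -1201/20
endpoint = (-2399/100, 237/50)

Apply edit: d4 := 3
  d5 = d3 - d1/5 + d2/4 = 17/20
  d6 = d4*3 - d1 - d2/2 = 15/4
  d7 = d6 - d4 + d3/5 = 99/100
  d8 = d7 - d1 = -163/50
  d9 = d3 - d6*4 - d5 = -293/20
  d10 = d4*4 = 12
  d11 = d6*5 = 75/4
  d12 = d9*2 - d10 - d11 = -1201/20
Walk from origin (0, 0):
  seg 1: up by d7 = 99/100 → (0, 99/100)
  seg 2: left by d1 = 17/4 → (-17/4, 99/100)
  seg 3: up by d6 = 15/4 → (-17/4, 237/50)
  seg 4: left by d11 = 75/4 → (-23, 237/50)
  seg 5: left by d7 = 99/100 → (-2399/100, 237/50)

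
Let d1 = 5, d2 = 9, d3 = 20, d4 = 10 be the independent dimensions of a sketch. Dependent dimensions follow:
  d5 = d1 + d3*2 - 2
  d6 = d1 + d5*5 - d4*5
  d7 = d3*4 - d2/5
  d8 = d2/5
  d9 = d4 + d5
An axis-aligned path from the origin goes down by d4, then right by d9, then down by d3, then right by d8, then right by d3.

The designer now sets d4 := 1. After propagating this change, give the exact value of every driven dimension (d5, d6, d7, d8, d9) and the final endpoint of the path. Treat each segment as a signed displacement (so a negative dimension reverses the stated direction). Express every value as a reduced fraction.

d5 = 43
d6 = 215
d7 = 391/5
d8 = 9/5
d9 = 44
endpoint = (329/5, -21)

Apply edit: d4 := 1
  d5 = d1 + d3*2 - 2 = 43
  d6 = d1 + d5*5 - d4*5 = 215
  d7 = d3*4 - d2/5 = 391/5
  d8 = d2/5 = 9/5
  d9 = d4 + d5 = 44
Walk from origin (0, 0):
  seg 1: down by d4 = 1 → (0, -1)
  seg 2: right by d9 = 44 → (44, -1)
  seg 3: down by d3 = 20 → (44, -21)
  seg 4: right by d8 = 9/5 → (229/5, -21)
  seg 5: right by d3 = 20 → (329/5, -21)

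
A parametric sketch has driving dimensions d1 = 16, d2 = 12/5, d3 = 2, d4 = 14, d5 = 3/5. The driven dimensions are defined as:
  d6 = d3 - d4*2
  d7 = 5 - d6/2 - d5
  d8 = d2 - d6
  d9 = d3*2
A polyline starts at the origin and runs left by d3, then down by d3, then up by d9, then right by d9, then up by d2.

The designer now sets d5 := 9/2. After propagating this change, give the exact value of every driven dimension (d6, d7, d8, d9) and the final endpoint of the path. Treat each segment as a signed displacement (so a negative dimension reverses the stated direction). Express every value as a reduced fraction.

d6 = -26
d7 = 27/2
d8 = 142/5
d9 = 4
endpoint = (2, 22/5)

Apply edit: d5 := 9/2
  d6 = d3 - d4*2 = -26
  d7 = 5 - d6/2 - d5 = 27/2
  d8 = d2 - d6 = 142/5
  d9 = d3*2 = 4
Walk from origin (0, 0):
  seg 1: left by d3 = 2 → (-2, 0)
  seg 2: down by d3 = 2 → (-2, -2)
  seg 3: up by d9 = 4 → (-2, 2)
  seg 4: right by d9 = 4 → (2, 2)
  seg 5: up by d2 = 12/5 → (2, 22/5)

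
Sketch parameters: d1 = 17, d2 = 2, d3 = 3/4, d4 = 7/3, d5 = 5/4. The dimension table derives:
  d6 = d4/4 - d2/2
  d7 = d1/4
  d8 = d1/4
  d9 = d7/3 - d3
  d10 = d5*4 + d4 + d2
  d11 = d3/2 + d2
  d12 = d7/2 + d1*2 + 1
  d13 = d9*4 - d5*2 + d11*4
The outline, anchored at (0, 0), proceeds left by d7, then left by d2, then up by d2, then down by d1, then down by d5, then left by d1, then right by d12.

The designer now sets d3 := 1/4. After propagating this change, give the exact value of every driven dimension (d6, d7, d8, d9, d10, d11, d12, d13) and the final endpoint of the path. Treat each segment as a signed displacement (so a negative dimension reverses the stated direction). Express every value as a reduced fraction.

d6 = -5/12
d7 = 17/4
d8 = 17/4
d9 = 7/6
d10 = 28/3
d11 = 17/8
d12 = 297/8
d13 = 32/3
endpoint = (111/8, -65/4)

Apply edit: d3 := 1/4
  d6 = d4/4 - d2/2 = -5/12
  d7 = d1/4 = 17/4
  d8 = d1/4 = 17/4
  d9 = d7/3 - d3 = 7/6
  d10 = d5*4 + d4 + d2 = 28/3
  d11 = d3/2 + d2 = 17/8
  d12 = d7/2 + d1*2 + 1 = 297/8
  d13 = d9*4 - d5*2 + d11*4 = 32/3
Walk from origin (0, 0):
  seg 1: left by d7 = 17/4 → (-17/4, 0)
  seg 2: left by d2 = 2 → (-25/4, 0)
  seg 3: up by d2 = 2 → (-25/4, 2)
  seg 4: down by d1 = 17 → (-25/4, -15)
  seg 5: down by d5 = 5/4 → (-25/4, -65/4)
  seg 6: left by d1 = 17 → (-93/4, -65/4)
  seg 7: right by d12 = 297/8 → (111/8, -65/4)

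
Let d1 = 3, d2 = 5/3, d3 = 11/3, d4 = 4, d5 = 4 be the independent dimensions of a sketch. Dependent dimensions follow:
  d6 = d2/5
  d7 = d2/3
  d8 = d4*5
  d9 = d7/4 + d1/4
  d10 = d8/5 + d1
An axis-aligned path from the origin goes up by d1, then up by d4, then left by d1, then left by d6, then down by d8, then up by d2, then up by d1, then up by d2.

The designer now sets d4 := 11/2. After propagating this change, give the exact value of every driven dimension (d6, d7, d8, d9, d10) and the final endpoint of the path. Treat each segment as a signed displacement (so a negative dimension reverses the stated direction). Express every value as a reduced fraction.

d6 = 1/3
d7 = 5/9
d8 = 55/2
d9 = 8/9
d10 = 17/2
endpoint = (-10/3, -38/3)

Apply edit: d4 := 11/2
  d6 = d2/5 = 1/3
  d7 = d2/3 = 5/9
  d8 = d4*5 = 55/2
  d9 = d7/4 + d1/4 = 8/9
  d10 = d8/5 + d1 = 17/2
Walk from origin (0, 0):
  seg 1: up by d1 = 3 → (0, 3)
  seg 2: up by d4 = 11/2 → (0, 17/2)
  seg 3: left by d1 = 3 → (-3, 17/2)
  seg 4: left by d6 = 1/3 → (-10/3, 17/2)
  seg 5: down by d8 = 55/2 → (-10/3, -19)
  seg 6: up by d2 = 5/3 → (-10/3, -52/3)
  seg 7: up by d1 = 3 → (-10/3, -43/3)
  seg 8: up by d2 = 5/3 → (-10/3, -38/3)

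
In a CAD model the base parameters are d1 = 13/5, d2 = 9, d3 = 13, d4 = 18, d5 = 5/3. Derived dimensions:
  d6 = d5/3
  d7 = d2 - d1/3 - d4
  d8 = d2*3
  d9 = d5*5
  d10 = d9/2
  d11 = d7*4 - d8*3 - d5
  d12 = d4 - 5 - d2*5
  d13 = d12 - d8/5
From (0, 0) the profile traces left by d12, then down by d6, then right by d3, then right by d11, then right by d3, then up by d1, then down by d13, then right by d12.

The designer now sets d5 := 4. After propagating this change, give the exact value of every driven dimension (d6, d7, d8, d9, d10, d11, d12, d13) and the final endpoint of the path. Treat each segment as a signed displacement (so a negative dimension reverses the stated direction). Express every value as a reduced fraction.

d6 = 4/3
d7 = -148/15
d8 = 27
d9 = 20
d10 = 10
d11 = -1867/15
d12 = -32
d13 = -187/5
endpoint = (-1477/15, 116/3)

Apply edit: d5 := 4
  d6 = d5/3 = 4/3
  d7 = d2 - d1/3 - d4 = -148/15
  d8 = d2*3 = 27
  d9 = d5*5 = 20
  d10 = d9/2 = 10
  d11 = d7*4 - d8*3 - d5 = -1867/15
  d12 = d4 - 5 - d2*5 = -32
  d13 = d12 - d8/5 = -187/5
Walk from origin (0, 0):
  seg 1: left by d12 = -32 → (32, 0)
  seg 2: down by d6 = 4/3 → (32, -4/3)
  seg 3: right by d3 = 13 → (45, -4/3)
  seg 4: right by d11 = -1867/15 → (-1192/15, -4/3)
  seg 5: right by d3 = 13 → (-997/15, -4/3)
  seg 6: up by d1 = 13/5 → (-997/15, 19/15)
  seg 7: down by d13 = -187/5 → (-997/15, 116/3)
  seg 8: right by d12 = -32 → (-1477/15, 116/3)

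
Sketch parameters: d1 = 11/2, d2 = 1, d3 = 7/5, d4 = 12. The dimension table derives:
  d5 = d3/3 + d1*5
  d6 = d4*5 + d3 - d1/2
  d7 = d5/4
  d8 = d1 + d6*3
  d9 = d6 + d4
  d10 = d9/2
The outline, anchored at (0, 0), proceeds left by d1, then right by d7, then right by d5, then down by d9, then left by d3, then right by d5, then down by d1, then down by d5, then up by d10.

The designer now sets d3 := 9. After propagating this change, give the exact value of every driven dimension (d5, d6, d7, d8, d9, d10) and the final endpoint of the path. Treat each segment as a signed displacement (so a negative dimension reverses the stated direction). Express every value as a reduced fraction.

Apply edit: d3 := 9
  d5 = d3/3 + d1*5 = 61/2
  d6 = d4*5 + d3 - d1/2 = 265/4
  d7 = d5/4 = 61/8
  d8 = d1 + d6*3 = 817/4
  d9 = d6 + d4 = 313/4
  d10 = d9/2 = 313/8
Walk from origin (0, 0):
  seg 1: left by d1 = 11/2 → (-11/2, 0)
  seg 2: right by d7 = 61/8 → (17/8, 0)
  seg 3: right by d5 = 61/2 → (261/8, 0)
  seg 4: down by d9 = 313/4 → (261/8, -313/4)
  seg 5: left by d3 = 9 → (189/8, -313/4)
  seg 6: right by d5 = 61/2 → (433/8, -313/4)
  seg 7: down by d1 = 11/2 → (433/8, -335/4)
  seg 8: down by d5 = 61/2 → (433/8, -457/4)
  seg 9: up by d10 = 313/8 → (433/8, -601/8)

d5 = 61/2
d6 = 265/4
d7 = 61/8
d8 = 817/4
d9 = 313/4
d10 = 313/8
endpoint = (433/8, -601/8)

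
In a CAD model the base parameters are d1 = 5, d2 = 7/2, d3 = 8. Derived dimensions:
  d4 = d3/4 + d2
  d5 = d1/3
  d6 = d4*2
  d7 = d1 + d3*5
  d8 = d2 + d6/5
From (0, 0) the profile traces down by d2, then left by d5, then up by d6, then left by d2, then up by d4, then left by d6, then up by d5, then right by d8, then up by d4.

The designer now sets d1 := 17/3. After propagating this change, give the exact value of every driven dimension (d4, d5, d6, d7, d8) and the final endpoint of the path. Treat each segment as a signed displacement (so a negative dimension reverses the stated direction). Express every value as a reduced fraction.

Apply edit: d1 := 17/3
  d4 = d3/4 + d2 = 11/2
  d5 = d1/3 = 17/9
  d6 = d4*2 = 11
  d7 = d1 + d3*5 = 137/3
  d8 = d2 + d6/5 = 57/10
Walk from origin (0, 0):
  seg 1: down by d2 = 7/2 → (0, -7/2)
  seg 2: left by d5 = 17/9 → (-17/9, -7/2)
  seg 3: up by d6 = 11 → (-17/9, 15/2)
  seg 4: left by d2 = 7/2 → (-97/18, 15/2)
  seg 5: up by d4 = 11/2 → (-97/18, 13)
  seg 6: left by d6 = 11 → (-295/18, 13)
  seg 7: up by d5 = 17/9 → (-295/18, 134/9)
  seg 8: right by d8 = 57/10 → (-481/45, 134/9)
  seg 9: up by d4 = 11/2 → (-481/45, 367/18)

d4 = 11/2
d5 = 17/9
d6 = 11
d7 = 137/3
d8 = 57/10
endpoint = (-481/45, 367/18)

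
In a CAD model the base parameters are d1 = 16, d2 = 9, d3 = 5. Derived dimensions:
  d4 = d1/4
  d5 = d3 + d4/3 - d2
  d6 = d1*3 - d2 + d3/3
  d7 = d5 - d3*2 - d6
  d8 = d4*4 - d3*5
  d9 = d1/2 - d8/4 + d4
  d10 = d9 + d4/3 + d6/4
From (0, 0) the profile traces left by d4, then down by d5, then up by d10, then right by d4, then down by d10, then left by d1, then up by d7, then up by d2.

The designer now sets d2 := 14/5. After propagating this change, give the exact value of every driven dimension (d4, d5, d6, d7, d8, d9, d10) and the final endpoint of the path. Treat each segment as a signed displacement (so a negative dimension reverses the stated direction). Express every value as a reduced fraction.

Apply edit: d2 := 14/5
  d4 = d1/4 = 4
  d5 = d3 + d4/3 - d2 = 53/15
  d6 = d1*3 - d2 + d3/3 = 703/15
  d7 = d5 - d3*2 - d6 = -160/3
  d8 = d4*4 - d3*5 = -9
  d9 = d1/2 - d8/4 + d4 = 57/4
  d10 = d9 + d4/3 + d6/4 = 273/10
Walk from origin (0, 0):
  seg 1: left by d4 = 4 → (-4, 0)
  seg 2: down by d5 = 53/15 → (-4, -53/15)
  seg 3: up by d10 = 273/10 → (-4, 713/30)
  seg 4: right by d4 = 4 → (0, 713/30)
  seg 5: down by d10 = 273/10 → (0, -53/15)
  seg 6: left by d1 = 16 → (-16, -53/15)
  seg 7: up by d7 = -160/3 → (-16, -853/15)
  seg 8: up by d2 = 14/5 → (-16, -811/15)

d4 = 4
d5 = 53/15
d6 = 703/15
d7 = -160/3
d8 = -9
d9 = 57/4
d10 = 273/10
endpoint = (-16, -811/15)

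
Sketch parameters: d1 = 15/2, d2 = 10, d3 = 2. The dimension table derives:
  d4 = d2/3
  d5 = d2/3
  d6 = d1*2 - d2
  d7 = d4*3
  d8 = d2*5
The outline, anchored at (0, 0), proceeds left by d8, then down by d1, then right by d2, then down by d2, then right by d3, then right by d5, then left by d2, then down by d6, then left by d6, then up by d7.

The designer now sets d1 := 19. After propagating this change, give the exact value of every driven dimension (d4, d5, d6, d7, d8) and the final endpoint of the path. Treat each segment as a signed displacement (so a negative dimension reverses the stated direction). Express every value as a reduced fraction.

Apply edit: d1 := 19
  d4 = d2/3 = 10/3
  d5 = d2/3 = 10/3
  d6 = d1*2 - d2 = 28
  d7 = d4*3 = 10
  d8 = d2*5 = 50
Walk from origin (0, 0):
  seg 1: left by d8 = 50 → (-50, 0)
  seg 2: down by d1 = 19 → (-50, -19)
  seg 3: right by d2 = 10 → (-40, -19)
  seg 4: down by d2 = 10 → (-40, -29)
  seg 5: right by d3 = 2 → (-38, -29)
  seg 6: right by d5 = 10/3 → (-104/3, -29)
  seg 7: left by d2 = 10 → (-134/3, -29)
  seg 8: down by d6 = 28 → (-134/3, -57)
  seg 9: left by d6 = 28 → (-218/3, -57)
  seg 10: up by d7 = 10 → (-218/3, -47)

d4 = 10/3
d5 = 10/3
d6 = 28
d7 = 10
d8 = 50
endpoint = (-218/3, -47)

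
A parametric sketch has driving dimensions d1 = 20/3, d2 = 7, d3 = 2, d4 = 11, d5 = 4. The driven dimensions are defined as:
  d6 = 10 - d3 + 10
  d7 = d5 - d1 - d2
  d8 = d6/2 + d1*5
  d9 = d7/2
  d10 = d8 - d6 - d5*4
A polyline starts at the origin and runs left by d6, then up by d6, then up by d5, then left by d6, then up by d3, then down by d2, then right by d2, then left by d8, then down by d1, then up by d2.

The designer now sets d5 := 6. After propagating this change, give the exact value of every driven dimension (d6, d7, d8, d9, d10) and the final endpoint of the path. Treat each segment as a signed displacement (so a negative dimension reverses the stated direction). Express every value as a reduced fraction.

d6 = 18
d7 = -23/3
d8 = 127/3
d9 = -23/6
d10 = 1/3
endpoint = (-214/3, 58/3)

Apply edit: d5 := 6
  d6 = 10 - d3 + 10 = 18
  d7 = d5 - d1 - d2 = -23/3
  d8 = d6/2 + d1*5 = 127/3
  d9 = d7/2 = -23/6
  d10 = d8 - d6 - d5*4 = 1/3
Walk from origin (0, 0):
  seg 1: left by d6 = 18 → (-18, 0)
  seg 2: up by d6 = 18 → (-18, 18)
  seg 3: up by d5 = 6 → (-18, 24)
  seg 4: left by d6 = 18 → (-36, 24)
  seg 5: up by d3 = 2 → (-36, 26)
  seg 6: down by d2 = 7 → (-36, 19)
  seg 7: right by d2 = 7 → (-29, 19)
  seg 8: left by d8 = 127/3 → (-214/3, 19)
  seg 9: down by d1 = 20/3 → (-214/3, 37/3)
  seg 10: up by d2 = 7 → (-214/3, 58/3)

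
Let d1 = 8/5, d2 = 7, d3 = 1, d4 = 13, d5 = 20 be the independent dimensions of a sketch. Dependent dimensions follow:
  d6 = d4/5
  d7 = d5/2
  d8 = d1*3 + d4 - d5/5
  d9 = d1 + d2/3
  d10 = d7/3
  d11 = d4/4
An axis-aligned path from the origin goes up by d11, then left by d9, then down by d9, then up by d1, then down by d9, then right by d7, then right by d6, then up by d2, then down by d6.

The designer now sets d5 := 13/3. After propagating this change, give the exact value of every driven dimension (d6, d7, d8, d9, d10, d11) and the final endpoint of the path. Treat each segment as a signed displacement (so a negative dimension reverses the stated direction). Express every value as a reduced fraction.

Apply edit: d5 := 13/3
  d6 = d4/5 = 13/5
  d7 = d5/2 = 13/6
  d8 = d1*3 + d4 - d5/5 = 254/15
  d9 = d1 + d2/3 = 59/15
  d10 = d7/3 = 13/18
  d11 = d4/4 = 13/4
Walk from origin (0, 0):
  seg 1: up by d11 = 13/4 → (0, 13/4)
  seg 2: left by d9 = 59/15 → (-59/15, 13/4)
  seg 3: down by d9 = 59/15 → (-59/15, -41/60)
  seg 4: up by d1 = 8/5 → (-59/15, 11/12)
  seg 5: down by d9 = 59/15 → (-59/15, -181/60)
  seg 6: right by d7 = 13/6 → (-53/30, -181/60)
  seg 7: right by d6 = 13/5 → (5/6, -181/60)
  seg 8: up by d2 = 7 → (5/6, 239/60)
  seg 9: down by d6 = 13/5 → (5/6, 83/60)

d6 = 13/5
d7 = 13/6
d8 = 254/15
d9 = 59/15
d10 = 13/18
d11 = 13/4
endpoint = (5/6, 83/60)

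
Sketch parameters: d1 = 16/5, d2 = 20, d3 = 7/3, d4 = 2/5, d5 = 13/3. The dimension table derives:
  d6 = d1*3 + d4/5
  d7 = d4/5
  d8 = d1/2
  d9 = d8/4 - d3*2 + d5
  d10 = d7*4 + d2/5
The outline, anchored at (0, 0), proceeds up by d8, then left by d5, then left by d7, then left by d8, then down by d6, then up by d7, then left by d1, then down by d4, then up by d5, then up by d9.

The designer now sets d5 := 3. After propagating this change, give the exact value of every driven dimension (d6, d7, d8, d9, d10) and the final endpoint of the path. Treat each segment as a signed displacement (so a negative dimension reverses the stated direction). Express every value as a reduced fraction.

d6 = 242/25
d7 = 2/25
d8 = 8/5
d9 = -19/15
d10 = 108/25
endpoint = (-197/25, -20/3)

Apply edit: d5 := 3
  d6 = d1*3 + d4/5 = 242/25
  d7 = d4/5 = 2/25
  d8 = d1/2 = 8/5
  d9 = d8/4 - d3*2 + d5 = -19/15
  d10 = d7*4 + d2/5 = 108/25
Walk from origin (0, 0):
  seg 1: up by d8 = 8/5 → (0, 8/5)
  seg 2: left by d5 = 3 → (-3, 8/5)
  seg 3: left by d7 = 2/25 → (-77/25, 8/5)
  seg 4: left by d8 = 8/5 → (-117/25, 8/5)
  seg 5: down by d6 = 242/25 → (-117/25, -202/25)
  seg 6: up by d7 = 2/25 → (-117/25, -8)
  seg 7: left by d1 = 16/5 → (-197/25, -8)
  seg 8: down by d4 = 2/5 → (-197/25, -42/5)
  seg 9: up by d5 = 3 → (-197/25, -27/5)
  seg 10: up by d9 = -19/15 → (-197/25, -20/3)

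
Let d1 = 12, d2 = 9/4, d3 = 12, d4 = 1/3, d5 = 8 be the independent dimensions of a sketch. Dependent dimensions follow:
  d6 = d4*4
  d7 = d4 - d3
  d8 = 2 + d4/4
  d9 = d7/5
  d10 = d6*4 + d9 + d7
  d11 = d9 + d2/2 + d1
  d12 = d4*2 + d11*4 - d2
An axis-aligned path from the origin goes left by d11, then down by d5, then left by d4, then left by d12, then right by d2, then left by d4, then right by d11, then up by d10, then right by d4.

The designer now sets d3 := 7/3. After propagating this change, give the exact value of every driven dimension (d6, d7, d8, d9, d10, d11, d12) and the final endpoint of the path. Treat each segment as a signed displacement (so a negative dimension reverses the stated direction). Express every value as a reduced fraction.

d6 = 4/3
d7 = -2
d8 = 25/12
d9 = -2/5
d10 = 44/15
d11 = 509/40
d12 = 2959/60
endpoint = (-237/5, -76/15)

Apply edit: d3 := 7/3
  d6 = d4*4 = 4/3
  d7 = d4 - d3 = -2
  d8 = 2 + d4/4 = 25/12
  d9 = d7/5 = -2/5
  d10 = d6*4 + d9 + d7 = 44/15
  d11 = d9 + d2/2 + d1 = 509/40
  d12 = d4*2 + d11*4 - d2 = 2959/60
Walk from origin (0, 0):
  seg 1: left by d11 = 509/40 → (-509/40, 0)
  seg 2: down by d5 = 8 → (-509/40, -8)
  seg 3: left by d4 = 1/3 → (-1567/120, -8)
  seg 4: left by d12 = 2959/60 → (-499/8, -8)
  seg 5: right by d2 = 9/4 → (-481/8, -8)
  seg 6: left by d4 = 1/3 → (-1451/24, -8)
  seg 7: right by d11 = 509/40 → (-716/15, -8)
  seg 8: up by d10 = 44/15 → (-716/15, -76/15)
  seg 9: right by d4 = 1/3 → (-237/5, -76/15)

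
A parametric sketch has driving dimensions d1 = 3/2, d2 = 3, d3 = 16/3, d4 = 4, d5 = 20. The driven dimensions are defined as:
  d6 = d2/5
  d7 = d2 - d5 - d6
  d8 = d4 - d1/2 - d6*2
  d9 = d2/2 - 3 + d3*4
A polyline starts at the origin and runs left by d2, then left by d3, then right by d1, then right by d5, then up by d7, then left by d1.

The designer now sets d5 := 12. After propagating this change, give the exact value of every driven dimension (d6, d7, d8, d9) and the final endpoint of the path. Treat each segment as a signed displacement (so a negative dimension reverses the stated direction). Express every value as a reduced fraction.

Apply edit: d5 := 12
  d6 = d2/5 = 3/5
  d7 = d2 - d5 - d6 = -48/5
  d8 = d4 - d1/2 - d6*2 = 41/20
  d9 = d2/2 - 3 + d3*4 = 119/6
Walk from origin (0, 0):
  seg 1: left by d2 = 3 → (-3, 0)
  seg 2: left by d3 = 16/3 → (-25/3, 0)
  seg 3: right by d1 = 3/2 → (-41/6, 0)
  seg 4: right by d5 = 12 → (31/6, 0)
  seg 5: up by d7 = -48/5 → (31/6, -48/5)
  seg 6: left by d1 = 3/2 → (11/3, -48/5)

d6 = 3/5
d7 = -48/5
d8 = 41/20
d9 = 119/6
endpoint = (11/3, -48/5)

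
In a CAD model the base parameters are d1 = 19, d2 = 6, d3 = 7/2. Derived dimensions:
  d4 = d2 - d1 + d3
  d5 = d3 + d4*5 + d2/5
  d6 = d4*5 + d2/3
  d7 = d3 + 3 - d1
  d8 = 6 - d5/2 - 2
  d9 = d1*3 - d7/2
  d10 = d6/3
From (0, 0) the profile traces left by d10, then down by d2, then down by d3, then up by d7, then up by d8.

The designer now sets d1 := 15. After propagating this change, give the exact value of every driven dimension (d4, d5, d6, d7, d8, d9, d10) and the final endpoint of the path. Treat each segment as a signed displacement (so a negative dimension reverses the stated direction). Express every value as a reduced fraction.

Apply edit: d1 := 15
  d4 = d2 - d1 + d3 = -11/2
  d5 = d3 + d4*5 + d2/5 = -114/5
  d6 = d4*5 + d2/3 = -51/2
  d7 = d3 + 3 - d1 = -17/2
  d8 = 6 - d5/2 - 2 = 77/5
  d9 = d1*3 - d7/2 = 197/4
  d10 = d6/3 = -17/2
Walk from origin (0, 0):
  seg 1: left by d10 = -17/2 → (17/2, 0)
  seg 2: down by d2 = 6 → (17/2, -6)
  seg 3: down by d3 = 7/2 → (17/2, -19/2)
  seg 4: up by d7 = -17/2 → (17/2, -18)
  seg 5: up by d8 = 77/5 → (17/2, -13/5)

d4 = -11/2
d5 = -114/5
d6 = -51/2
d7 = -17/2
d8 = 77/5
d9 = 197/4
d10 = -17/2
endpoint = (17/2, -13/5)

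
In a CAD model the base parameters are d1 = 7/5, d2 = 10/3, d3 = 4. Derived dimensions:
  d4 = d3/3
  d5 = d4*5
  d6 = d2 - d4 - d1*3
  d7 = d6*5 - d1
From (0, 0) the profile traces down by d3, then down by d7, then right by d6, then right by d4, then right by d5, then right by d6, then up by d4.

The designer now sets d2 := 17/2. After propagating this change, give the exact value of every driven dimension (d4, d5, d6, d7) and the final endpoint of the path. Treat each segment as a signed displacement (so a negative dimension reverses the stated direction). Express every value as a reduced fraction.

d4 = 4/3
d5 = 20/3
d6 = 89/30
d7 = 403/30
endpoint = (209/15, -161/10)

Apply edit: d2 := 17/2
  d4 = d3/3 = 4/3
  d5 = d4*5 = 20/3
  d6 = d2 - d4 - d1*3 = 89/30
  d7 = d6*5 - d1 = 403/30
Walk from origin (0, 0):
  seg 1: down by d3 = 4 → (0, -4)
  seg 2: down by d7 = 403/30 → (0, -523/30)
  seg 3: right by d6 = 89/30 → (89/30, -523/30)
  seg 4: right by d4 = 4/3 → (43/10, -523/30)
  seg 5: right by d5 = 20/3 → (329/30, -523/30)
  seg 6: right by d6 = 89/30 → (209/15, -523/30)
  seg 7: up by d4 = 4/3 → (209/15, -161/10)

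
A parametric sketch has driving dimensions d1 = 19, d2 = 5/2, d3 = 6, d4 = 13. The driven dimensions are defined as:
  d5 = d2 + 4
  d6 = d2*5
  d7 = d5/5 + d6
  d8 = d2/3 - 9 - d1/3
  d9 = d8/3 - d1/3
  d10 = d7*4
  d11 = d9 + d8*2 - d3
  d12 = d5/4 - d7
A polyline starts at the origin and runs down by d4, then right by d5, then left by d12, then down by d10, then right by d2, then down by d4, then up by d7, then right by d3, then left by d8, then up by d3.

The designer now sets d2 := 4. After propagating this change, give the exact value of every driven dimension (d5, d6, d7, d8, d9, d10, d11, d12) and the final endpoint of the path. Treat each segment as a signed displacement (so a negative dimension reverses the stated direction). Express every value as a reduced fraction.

d5 = 8
d6 = 20
d7 = 108/5
d8 = -14
d9 = -11
d10 = 432/5
d11 = -45
d12 = -98/5
endpoint = (258/5, -424/5)

Apply edit: d2 := 4
  d5 = d2 + 4 = 8
  d6 = d2*5 = 20
  d7 = d5/5 + d6 = 108/5
  d8 = d2/3 - 9 - d1/3 = -14
  d9 = d8/3 - d1/3 = -11
  d10 = d7*4 = 432/5
  d11 = d9 + d8*2 - d3 = -45
  d12 = d5/4 - d7 = -98/5
Walk from origin (0, 0):
  seg 1: down by d4 = 13 → (0, -13)
  seg 2: right by d5 = 8 → (8, -13)
  seg 3: left by d12 = -98/5 → (138/5, -13)
  seg 4: down by d10 = 432/5 → (138/5, -497/5)
  seg 5: right by d2 = 4 → (158/5, -497/5)
  seg 6: down by d4 = 13 → (158/5, -562/5)
  seg 7: up by d7 = 108/5 → (158/5, -454/5)
  seg 8: right by d3 = 6 → (188/5, -454/5)
  seg 9: left by d8 = -14 → (258/5, -454/5)
  seg 10: up by d3 = 6 → (258/5, -424/5)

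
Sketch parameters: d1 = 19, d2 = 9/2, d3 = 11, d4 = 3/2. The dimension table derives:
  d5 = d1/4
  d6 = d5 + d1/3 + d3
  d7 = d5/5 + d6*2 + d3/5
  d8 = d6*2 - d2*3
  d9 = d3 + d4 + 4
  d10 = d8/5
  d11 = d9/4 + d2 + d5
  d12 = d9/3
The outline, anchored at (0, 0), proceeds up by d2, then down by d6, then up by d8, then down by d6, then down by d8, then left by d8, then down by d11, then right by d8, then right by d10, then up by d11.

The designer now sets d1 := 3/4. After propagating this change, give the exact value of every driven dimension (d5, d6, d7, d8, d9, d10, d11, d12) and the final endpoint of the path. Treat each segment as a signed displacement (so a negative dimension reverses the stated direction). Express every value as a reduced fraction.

Apply edit: d1 := 3/4
  d5 = d1/4 = 3/16
  d6 = d5 + d1/3 + d3 = 183/16
  d7 = d5/5 + d6*2 + d3/5 = 2009/80
  d8 = d6*2 - d2*3 = 75/8
  d9 = d3 + d4 + 4 = 33/2
  d10 = d8/5 = 15/8
  d11 = d9/4 + d2 + d5 = 141/16
  d12 = d9/3 = 11/2
Walk from origin (0, 0):
  seg 1: up by d2 = 9/2 → (0, 9/2)
  seg 2: down by d6 = 183/16 → (0, -111/16)
  seg 3: up by d8 = 75/8 → (0, 39/16)
  seg 4: down by d6 = 183/16 → (0, -9)
  seg 5: down by d8 = 75/8 → (0, -147/8)
  seg 6: left by d8 = 75/8 → (-75/8, -147/8)
  seg 7: down by d11 = 141/16 → (-75/8, -435/16)
  seg 8: right by d8 = 75/8 → (0, -435/16)
  seg 9: right by d10 = 15/8 → (15/8, -435/16)
  seg 10: up by d11 = 141/16 → (15/8, -147/8)

d5 = 3/16
d6 = 183/16
d7 = 2009/80
d8 = 75/8
d9 = 33/2
d10 = 15/8
d11 = 141/16
d12 = 11/2
endpoint = (15/8, -147/8)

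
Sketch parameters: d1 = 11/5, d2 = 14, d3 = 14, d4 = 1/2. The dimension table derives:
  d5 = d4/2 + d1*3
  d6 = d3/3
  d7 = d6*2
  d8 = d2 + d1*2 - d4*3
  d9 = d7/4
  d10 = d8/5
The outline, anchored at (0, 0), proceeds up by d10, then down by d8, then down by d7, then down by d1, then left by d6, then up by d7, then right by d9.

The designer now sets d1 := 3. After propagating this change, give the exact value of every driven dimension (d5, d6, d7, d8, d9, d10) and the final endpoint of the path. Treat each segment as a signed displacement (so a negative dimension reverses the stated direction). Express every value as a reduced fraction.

Apply edit: d1 := 3
  d5 = d4/2 + d1*3 = 37/4
  d6 = d3/3 = 14/3
  d7 = d6*2 = 28/3
  d8 = d2 + d1*2 - d4*3 = 37/2
  d9 = d7/4 = 7/3
  d10 = d8/5 = 37/10
Walk from origin (0, 0):
  seg 1: up by d10 = 37/10 → (0, 37/10)
  seg 2: down by d8 = 37/2 → (0, -74/5)
  seg 3: down by d7 = 28/3 → (0, -362/15)
  seg 4: down by d1 = 3 → (0, -407/15)
  seg 5: left by d6 = 14/3 → (-14/3, -407/15)
  seg 6: up by d7 = 28/3 → (-14/3, -89/5)
  seg 7: right by d9 = 7/3 → (-7/3, -89/5)

d5 = 37/4
d6 = 14/3
d7 = 28/3
d8 = 37/2
d9 = 7/3
d10 = 37/10
endpoint = (-7/3, -89/5)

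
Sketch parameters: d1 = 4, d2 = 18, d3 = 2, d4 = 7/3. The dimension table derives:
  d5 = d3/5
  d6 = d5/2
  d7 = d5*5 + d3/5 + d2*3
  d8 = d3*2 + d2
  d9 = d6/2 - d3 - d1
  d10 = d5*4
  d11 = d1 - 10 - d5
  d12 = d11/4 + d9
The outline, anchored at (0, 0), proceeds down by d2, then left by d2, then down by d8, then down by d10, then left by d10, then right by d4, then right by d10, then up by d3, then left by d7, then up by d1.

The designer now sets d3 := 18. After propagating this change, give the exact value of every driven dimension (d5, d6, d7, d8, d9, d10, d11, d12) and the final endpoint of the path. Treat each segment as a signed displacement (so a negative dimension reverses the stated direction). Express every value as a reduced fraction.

Apply edit: d3 := 18
  d5 = d3/5 = 18/5
  d6 = d5/2 = 9/5
  d7 = d5*5 + d3/5 + d2*3 = 378/5
  d8 = d3*2 + d2 = 54
  d9 = d6/2 - d3 - d1 = -211/10
  d10 = d5*4 = 72/5
  d11 = d1 - 10 - d5 = -48/5
  d12 = d11/4 + d9 = -47/2
Walk from origin (0, 0):
  seg 1: down by d2 = 18 → (0, -18)
  seg 2: left by d2 = 18 → (-18, -18)
  seg 3: down by d8 = 54 → (-18, -72)
  seg 4: down by d10 = 72/5 → (-18, -432/5)
  seg 5: left by d10 = 72/5 → (-162/5, -432/5)
  seg 6: right by d4 = 7/3 → (-451/15, -432/5)
  seg 7: right by d10 = 72/5 → (-47/3, -432/5)
  seg 8: up by d3 = 18 → (-47/3, -342/5)
  seg 9: left by d7 = 378/5 → (-1369/15, -342/5)
  seg 10: up by d1 = 4 → (-1369/15, -322/5)

d5 = 18/5
d6 = 9/5
d7 = 378/5
d8 = 54
d9 = -211/10
d10 = 72/5
d11 = -48/5
d12 = -47/2
endpoint = (-1369/15, -322/5)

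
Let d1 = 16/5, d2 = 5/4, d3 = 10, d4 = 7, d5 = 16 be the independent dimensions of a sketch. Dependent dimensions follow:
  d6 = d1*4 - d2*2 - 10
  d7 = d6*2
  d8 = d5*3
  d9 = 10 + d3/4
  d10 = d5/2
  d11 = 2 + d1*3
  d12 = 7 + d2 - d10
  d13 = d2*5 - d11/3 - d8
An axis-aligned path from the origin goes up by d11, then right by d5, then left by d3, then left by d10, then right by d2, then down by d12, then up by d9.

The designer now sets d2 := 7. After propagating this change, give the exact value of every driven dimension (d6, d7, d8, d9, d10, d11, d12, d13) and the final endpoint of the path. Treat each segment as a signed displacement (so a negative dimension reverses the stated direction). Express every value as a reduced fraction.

d6 = -56/5
d7 = -112/5
d8 = 48
d9 = 25/2
d10 = 8
d11 = 58/5
d12 = 6
d13 = -253/15
endpoint = (5, 181/10)

Apply edit: d2 := 7
  d6 = d1*4 - d2*2 - 10 = -56/5
  d7 = d6*2 = -112/5
  d8 = d5*3 = 48
  d9 = 10 + d3/4 = 25/2
  d10 = d5/2 = 8
  d11 = 2 + d1*3 = 58/5
  d12 = 7 + d2 - d10 = 6
  d13 = d2*5 - d11/3 - d8 = -253/15
Walk from origin (0, 0):
  seg 1: up by d11 = 58/5 → (0, 58/5)
  seg 2: right by d5 = 16 → (16, 58/5)
  seg 3: left by d3 = 10 → (6, 58/5)
  seg 4: left by d10 = 8 → (-2, 58/5)
  seg 5: right by d2 = 7 → (5, 58/5)
  seg 6: down by d12 = 6 → (5, 28/5)
  seg 7: up by d9 = 25/2 → (5, 181/10)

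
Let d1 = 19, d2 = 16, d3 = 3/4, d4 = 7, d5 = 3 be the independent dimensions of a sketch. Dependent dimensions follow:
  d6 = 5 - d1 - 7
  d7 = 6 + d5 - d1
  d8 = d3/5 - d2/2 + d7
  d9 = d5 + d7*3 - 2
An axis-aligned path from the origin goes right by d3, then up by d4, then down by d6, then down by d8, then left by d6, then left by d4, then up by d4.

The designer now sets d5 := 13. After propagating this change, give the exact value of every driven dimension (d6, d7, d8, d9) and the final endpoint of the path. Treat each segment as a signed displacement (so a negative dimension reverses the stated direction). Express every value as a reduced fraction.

d6 = -21
d7 = 0
d8 = -157/20
d9 = 11
endpoint = (59/4, 857/20)

Apply edit: d5 := 13
  d6 = 5 - d1 - 7 = -21
  d7 = 6 + d5 - d1 = 0
  d8 = d3/5 - d2/2 + d7 = -157/20
  d9 = d5 + d7*3 - 2 = 11
Walk from origin (0, 0):
  seg 1: right by d3 = 3/4 → (3/4, 0)
  seg 2: up by d4 = 7 → (3/4, 7)
  seg 3: down by d6 = -21 → (3/4, 28)
  seg 4: down by d8 = -157/20 → (3/4, 717/20)
  seg 5: left by d6 = -21 → (87/4, 717/20)
  seg 6: left by d4 = 7 → (59/4, 717/20)
  seg 7: up by d4 = 7 → (59/4, 857/20)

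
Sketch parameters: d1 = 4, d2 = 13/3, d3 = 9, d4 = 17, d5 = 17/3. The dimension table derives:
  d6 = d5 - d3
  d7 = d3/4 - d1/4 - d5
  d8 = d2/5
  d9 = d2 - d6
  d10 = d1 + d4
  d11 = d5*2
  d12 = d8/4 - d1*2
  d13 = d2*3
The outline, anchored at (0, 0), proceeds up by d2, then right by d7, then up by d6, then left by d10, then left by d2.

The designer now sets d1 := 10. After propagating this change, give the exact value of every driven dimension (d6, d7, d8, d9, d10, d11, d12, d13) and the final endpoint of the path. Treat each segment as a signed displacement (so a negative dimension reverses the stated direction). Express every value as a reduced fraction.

Apply edit: d1 := 10
  d6 = d5 - d3 = -10/3
  d7 = d3/4 - d1/4 - d5 = -71/12
  d8 = d2/5 = 13/15
  d9 = d2 - d6 = 23/3
  d10 = d1 + d4 = 27
  d11 = d5*2 = 34/3
  d12 = d8/4 - d1*2 = -1187/60
  d13 = d2*3 = 13
Walk from origin (0, 0):
  seg 1: up by d2 = 13/3 → (0, 13/3)
  seg 2: right by d7 = -71/12 → (-71/12, 13/3)
  seg 3: up by d6 = -10/3 → (-71/12, 1)
  seg 4: left by d10 = 27 → (-395/12, 1)
  seg 5: left by d2 = 13/3 → (-149/4, 1)

d6 = -10/3
d7 = -71/12
d8 = 13/15
d9 = 23/3
d10 = 27
d11 = 34/3
d12 = -1187/60
d13 = 13
endpoint = (-149/4, 1)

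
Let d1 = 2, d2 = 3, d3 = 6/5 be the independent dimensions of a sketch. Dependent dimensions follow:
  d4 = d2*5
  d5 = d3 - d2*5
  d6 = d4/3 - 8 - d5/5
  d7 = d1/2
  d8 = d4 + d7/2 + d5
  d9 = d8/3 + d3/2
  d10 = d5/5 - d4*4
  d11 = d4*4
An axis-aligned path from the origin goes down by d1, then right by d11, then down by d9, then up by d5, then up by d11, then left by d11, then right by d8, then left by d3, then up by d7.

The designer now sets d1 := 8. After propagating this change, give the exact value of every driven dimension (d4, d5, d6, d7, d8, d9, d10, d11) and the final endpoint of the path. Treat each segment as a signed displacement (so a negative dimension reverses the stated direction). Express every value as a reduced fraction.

Apply edit: d1 := 8
  d4 = d2*5 = 15
  d5 = d3 - d2*5 = -69/5
  d6 = d4/3 - 8 - d5/5 = -6/25
  d7 = d1/2 = 4
  d8 = d4 + d7/2 + d5 = 16/5
  d9 = d8/3 + d3/2 = 5/3
  d10 = d5/5 - d4*4 = -1569/25
  d11 = d4*4 = 60
Walk from origin (0, 0):
  seg 1: down by d1 = 8 → (0, -8)
  seg 2: right by d11 = 60 → (60, -8)
  seg 3: down by d9 = 5/3 → (60, -29/3)
  seg 4: up by d5 = -69/5 → (60, -352/15)
  seg 5: up by d11 = 60 → (60, 548/15)
  seg 6: left by d11 = 60 → (0, 548/15)
  seg 7: right by d8 = 16/5 → (16/5, 548/15)
  seg 8: left by d3 = 6/5 → (2, 548/15)
  seg 9: up by d7 = 4 → (2, 608/15)

d4 = 15
d5 = -69/5
d6 = -6/25
d7 = 4
d8 = 16/5
d9 = 5/3
d10 = -1569/25
d11 = 60
endpoint = (2, 608/15)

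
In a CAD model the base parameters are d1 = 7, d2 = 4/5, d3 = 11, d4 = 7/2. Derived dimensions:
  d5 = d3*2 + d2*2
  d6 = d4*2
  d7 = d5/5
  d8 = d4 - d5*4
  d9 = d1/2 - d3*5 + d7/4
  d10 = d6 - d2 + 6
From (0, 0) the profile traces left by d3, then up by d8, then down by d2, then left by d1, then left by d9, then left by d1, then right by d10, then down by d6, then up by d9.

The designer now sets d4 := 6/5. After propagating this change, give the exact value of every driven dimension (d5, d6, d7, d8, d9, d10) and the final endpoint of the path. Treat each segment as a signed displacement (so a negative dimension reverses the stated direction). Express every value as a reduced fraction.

d5 = 118/5
d6 = 12/5
d7 = 118/25
d8 = -466/5
d9 = -1258/25
d10 = 38/5
endpoint = (823/25, -3668/25)

Apply edit: d4 := 6/5
  d5 = d3*2 + d2*2 = 118/5
  d6 = d4*2 = 12/5
  d7 = d5/5 = 118/25
  d8 = d4 - d5*4 = -466/5
  d9 = d1/2 - d3*5 + d7/4 = -1258/25
  d10 = d6 - d2 + 6 = 38/5
Walk from origin (0, 0):
  seg 1: left by d3 = 11 → (-11, 0)
  seg 2: up by d8 = -466/5 → (-11, -466/5)
  seg 3: down by d2 = 4/5 → (-11, -94)
  seg 4: left by d1 = 7 → (-18, -94)
  seg 5: left by d9 = -1258/25 → (808/25, -94)
  seg 6: left by d1 = 7 → (633/25, -94)
  seg 7: right by d10 = 38/5 → (823/25, -94)
  seg 8: down by d6 = 12/5 → (823/25, -482/5)
  seg 9: up by d9 = -1258/25 → (823/25, -3668/25)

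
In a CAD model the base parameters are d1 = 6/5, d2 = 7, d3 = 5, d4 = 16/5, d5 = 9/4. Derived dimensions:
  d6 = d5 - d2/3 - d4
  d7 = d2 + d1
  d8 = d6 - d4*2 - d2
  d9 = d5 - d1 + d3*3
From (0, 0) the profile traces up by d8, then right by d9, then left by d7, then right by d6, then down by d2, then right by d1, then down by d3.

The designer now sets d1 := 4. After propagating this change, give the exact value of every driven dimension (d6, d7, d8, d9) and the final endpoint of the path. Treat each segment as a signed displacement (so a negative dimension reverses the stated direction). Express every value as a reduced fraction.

Apply edit: d1 := 4
  d6 = d5 - d2/3 - d4 = -197/60
  d7 = d2 + d1 = 11
  d8 = d6 - d4*2 - d2 = -1001/60
  d9 = d5 - d1 + d3*3 = 53/4
Walk from origin (0, 0):
  seg 1: up by d8 = -1001/60 → (0, -1001/60)
  seg 2: right by d9 = 53/4 → (53/4, -1001/60)
  seg 3: left by d7 = 11 → (9/4, -1001/60)
  seg 4: right by d6 = -197/60 → (-31/30, -1001/60)
  seg 5: down by d2 = 7 → (-31/30, -1421/60)
  seg 6: right by d1 = 4 → (89/30, -1421/60)
  seg 7: down by d3 = 5 → (89/30, -1721/60)

d6 = -197/60
d7 = 11
d8 = -1001/60
d9 = 53/4
endpoint = (89/30, -1721/60)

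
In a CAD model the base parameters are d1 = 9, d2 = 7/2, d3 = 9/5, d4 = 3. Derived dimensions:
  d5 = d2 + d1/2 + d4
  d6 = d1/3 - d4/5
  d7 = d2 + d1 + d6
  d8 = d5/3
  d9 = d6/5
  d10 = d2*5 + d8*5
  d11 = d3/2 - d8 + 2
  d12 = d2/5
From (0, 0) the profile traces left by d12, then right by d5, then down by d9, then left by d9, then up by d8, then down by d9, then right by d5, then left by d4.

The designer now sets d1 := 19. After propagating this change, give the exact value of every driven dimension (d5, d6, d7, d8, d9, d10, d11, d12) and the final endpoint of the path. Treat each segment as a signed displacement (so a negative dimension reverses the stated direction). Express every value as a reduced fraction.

Apply edit: d1 := 19
  d5 = d2 + d1/2 + d4 = 16
  d6 = d1/3 - d4/5 = 86/15
  d7 = d2 + d1 + d6 = 847/30
  d8 = d5/3 = 16/3
  d9 = d6/5 = 86/75
  d10 = d2*5 + d8*5 = 265/6
  d11 = d3/2 - d8 + 2 = -73/30
  d12 = d2/5 = 7/10
Walk from origin (0, 0):
  seg 1: left by d12 = 7/10 → (-7/10, 0)
  seg 2: right by d5 = 16 → (153/10, 0)
  seg 3: down by d9 = 86/75 → (153/10, -86/75)
  seg 4: left by d9 = 86/75 → (2123/150, -86/75)
  seg 5: up by d8 = 16/3 → (2123/150, 314/75)
  seg 6: down by d9 = 86/75 → (2123/150, 76/25)
  seg 7: right by d5 = 16 → (4523/150, 76/25)
  seg 8: left by d4 = 3 → (4073/150, 76/25)

d5 = 16
d6 = 86/15
d7 = 847/30
d8 = 16/3
d9 = 86/75
d10 = 265/6
d11 = -73/30
d12 = 7/10
endpoint = (4073/150, 76/25)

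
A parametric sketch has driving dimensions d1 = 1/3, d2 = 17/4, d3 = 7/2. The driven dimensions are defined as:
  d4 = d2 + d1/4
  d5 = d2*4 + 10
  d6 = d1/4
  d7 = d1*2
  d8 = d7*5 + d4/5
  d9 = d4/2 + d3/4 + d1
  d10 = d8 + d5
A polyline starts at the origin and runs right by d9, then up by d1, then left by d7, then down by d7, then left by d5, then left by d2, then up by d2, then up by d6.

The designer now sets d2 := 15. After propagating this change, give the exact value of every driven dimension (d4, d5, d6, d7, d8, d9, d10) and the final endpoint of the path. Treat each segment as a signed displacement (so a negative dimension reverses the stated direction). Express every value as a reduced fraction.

d4 = 181/12
d5 = 70
d6 = 1/12
d7 = 2/3
d8 = 127/20
d9 = 35/4
d10 = 1527/20
endpoint = (-923/12, 59/4)

Apply edit: d2 := 15
  d4 = d2 + d1/4 = 181/12
  d5 = d2*4 + 10 = 70
  d6 = d1/4 = 1/12
  d7 = d1*2 = 2/3
  d8 = d7*5 + d4/5 = 127/20
  d9 = d4/2 + d3/4 + d1 = 35/4
  d10 = d8 + d5 = 1527/20
Walk from origin (0, 0):
  seg 1: right by d9 = 35/4 → (35/4, 0)
  seg 2: up by d1 = 1/3 → (35/4, 1/3)
  seg 3: left by d7 = 2/3 → (97/12, 1/3)
  seg 4: down by d7 = 2/3 → (97/12, -1/3)
  seg 5: left by d5 = 70 → (-743/12, -1/3)
  seg 6: left by d2 = 15 → (-923/12, -1/3)
  seg 7: up by d2 = 15 → (-923/12, 44/3)
  seg 8: up by d6 = 1/12 → (-923/12, 59/4)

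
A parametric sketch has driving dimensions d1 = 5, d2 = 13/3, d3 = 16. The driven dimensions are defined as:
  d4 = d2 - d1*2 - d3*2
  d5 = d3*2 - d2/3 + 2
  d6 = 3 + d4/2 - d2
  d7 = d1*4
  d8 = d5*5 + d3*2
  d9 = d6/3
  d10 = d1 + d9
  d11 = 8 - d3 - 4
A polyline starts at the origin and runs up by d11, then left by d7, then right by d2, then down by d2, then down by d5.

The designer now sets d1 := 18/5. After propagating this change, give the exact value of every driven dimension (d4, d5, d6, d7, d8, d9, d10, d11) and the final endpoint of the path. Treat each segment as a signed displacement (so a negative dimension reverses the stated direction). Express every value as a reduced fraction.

Apply edit: d1 := 18/5
  d4 = d2 - d1*2 - d3*2 = -523/15
  d5 = d3*2 - d2/3 + 2 = 293/9
  d6 = 3 + d4/2 - d2 = -563/30
  d7 = d1*4 = 72/5
  d8 = d5*5 + d3*2 = 1753/9
  d9 = d6/3 = -563/90
  d10 = d1 + d9 = -239/90
  d11 = 8 - d3 - 4 = -12
Walk from origin (0, 0):
  seg 1: up by d11 = -12 → (0, -12)
  seg 2: left by d7 = 72/5 → (-72/5, -12)
  seg 3: right by d2 = 13/3 → (-151/15, -12)
  seg 4: down by d2 = 13/3 → (-151/15, -49/3)
  seg 5: down by d5 = 293/9 → (-151/15, -440/9)

d4 = -523/15
d5 = 293/9
d6 = -563/30
d7 = 72/5
d8 = 1753/9
d9 = -563/90
d10 = -239/90
d11 = -12
endpoint = (-151/15, -440/9)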